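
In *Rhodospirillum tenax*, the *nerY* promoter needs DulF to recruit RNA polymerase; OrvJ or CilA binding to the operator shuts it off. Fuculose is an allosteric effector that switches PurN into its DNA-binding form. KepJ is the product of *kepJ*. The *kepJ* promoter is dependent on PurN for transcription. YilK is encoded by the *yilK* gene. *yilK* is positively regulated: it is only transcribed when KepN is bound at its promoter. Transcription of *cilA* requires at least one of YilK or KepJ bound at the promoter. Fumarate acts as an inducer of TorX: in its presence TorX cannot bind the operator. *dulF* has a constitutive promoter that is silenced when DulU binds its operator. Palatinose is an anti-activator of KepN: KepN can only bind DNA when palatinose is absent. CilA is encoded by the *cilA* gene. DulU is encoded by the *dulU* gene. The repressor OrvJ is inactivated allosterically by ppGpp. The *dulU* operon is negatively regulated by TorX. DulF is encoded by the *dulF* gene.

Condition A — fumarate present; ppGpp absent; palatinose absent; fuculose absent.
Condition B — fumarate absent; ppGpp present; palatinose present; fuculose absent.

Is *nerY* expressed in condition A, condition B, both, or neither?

Condition A:
Fumarate is present, so TorX is inactive.
With no repressor bound, *dulU* is transcribed.
So DulU is produced and active.
With repressor DulU bound, *dulF* is not transcribed.
So DulF is not produced.
ppGpp is absent, so OrvJ is active.
Palatinose is absent, so KepN is active.
No repressor is bound and KepN is active, so *yilK* is transcribed.
So YilK is produced and active.
Fuculose is absent, so PurN is inactive.
Required activator PurN is absent, so *kepJ* is not transcribed.
So KepJ is not produced.
Activator YilK is present, so *cilA* is transcribed.
So CilA is produced and active.
With repressor OrvJ bound, *nerY* is not transcribed.
→ *nerY* is OFF in A.
Condition B:
Fumarate is absent, so TorX is active.
With repressor TorX bound, *dulU* is not transcribed.
So DulU is not produced.
With no repressor bound, *dulF* is transcribed.
So DulF is produced and active.
ppGpp is present, so OrvJ is inactive.
Palatinose is present, so KepN is inactive.
Required activator KepN is absent, so *yilK* is not transcribed.
So YilK is not produced.
Fuculose is absent, so PurN is inactive.
Required activator PurN is absent, so *kepJ* is not transcribed.
So KepJ is not produced.
No activator is available at the *cilA* promoter, so *cilA* is not transcribed.
So CilA is not produced.
No repressor is bound and DulF is active, so *nerY* is transcribed.
→ *nerY* is ON in B.

B only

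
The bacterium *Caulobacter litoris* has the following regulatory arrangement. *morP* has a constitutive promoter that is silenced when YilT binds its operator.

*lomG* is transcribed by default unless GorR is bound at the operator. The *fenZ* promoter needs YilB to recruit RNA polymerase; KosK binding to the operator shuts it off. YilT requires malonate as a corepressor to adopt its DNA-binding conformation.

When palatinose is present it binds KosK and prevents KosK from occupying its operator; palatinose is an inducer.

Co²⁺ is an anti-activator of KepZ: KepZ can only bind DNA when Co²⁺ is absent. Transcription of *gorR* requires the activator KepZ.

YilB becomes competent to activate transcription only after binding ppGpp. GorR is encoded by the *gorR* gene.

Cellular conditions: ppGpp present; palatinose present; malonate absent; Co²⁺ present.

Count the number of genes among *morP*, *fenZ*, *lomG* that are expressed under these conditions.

Malonate is absent, so YilT is inactive.
With no repressor bound, *morP* is transcribed.
→ *morP* is ON.
Palatinose is present, so KosK is inactive.
ppGpp is present, so YilB is active.
No repressor is bound and YilB is active, so *fenZ* is transcribed.
→ *fenZ* is ON.
Co²⁺ is present, so KepZ is inactive.
Required activator KepZ is absent, so *gorR* is not transcribed.
So GorR is not produced.
With no repressor bound, *lomG* is transcribed.
→ *lomG* is ON.
3 of the 3 genes are transcribed.

3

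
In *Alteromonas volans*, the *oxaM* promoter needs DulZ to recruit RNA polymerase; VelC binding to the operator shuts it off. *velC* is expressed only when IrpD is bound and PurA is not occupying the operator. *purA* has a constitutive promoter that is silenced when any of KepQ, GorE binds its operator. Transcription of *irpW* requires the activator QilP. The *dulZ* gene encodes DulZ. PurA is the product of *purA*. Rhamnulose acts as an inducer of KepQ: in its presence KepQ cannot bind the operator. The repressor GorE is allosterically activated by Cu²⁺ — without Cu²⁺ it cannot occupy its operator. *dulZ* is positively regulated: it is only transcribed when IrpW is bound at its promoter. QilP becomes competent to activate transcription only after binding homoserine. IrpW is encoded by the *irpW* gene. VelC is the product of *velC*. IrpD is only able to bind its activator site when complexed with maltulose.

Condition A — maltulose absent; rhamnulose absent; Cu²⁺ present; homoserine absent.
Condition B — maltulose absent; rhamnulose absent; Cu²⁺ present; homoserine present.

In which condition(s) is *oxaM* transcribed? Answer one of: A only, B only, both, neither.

B only

Condition A:
Maltulose is absent, so IrpD is inactive.
Rhamnulose is absent, so KepQ is active.
Cu²⁺ is present, so GorE is active.
With repressor KepQ bound, *purA* is not transcribed.
So PurA is not produced.
Required activator IrpD is absent, so *velC* is not transcribed.
So VelC is not produced.
Homoserine is absent, so QilP is inactive.
Required activator QilP is absent, so *irpW* is not transcribed.
So IrpW is not produced.
Required activator IrpW is absent, so *dulZ* is not transcribed.
So DulZ is not produced.
Required activator DulZ is absent, so *oxaM* is not transcribed.
→ *oxaM* is OFF in A.
Condition B:
Maltulose is absent, so IrpD is inactive.
Rhamnulose is absent, so KepQ is active.
Cu²⁺ is present, so GorE is active.
With repressor KepQ bound, *purA* is not transcribed.
So PurA is not produced.
Required activator IrpD is absent, so *velC* is not transcribed.
So VelC is not produced.
Homoserine is present, so QilP is active.
No repressor is bound and QilP is active, so *irpW* is transcribed.
So IrpW is produced and active.
No repressor is bound and IrpW is active, so *dulZ* is transcribed.
So DulZ is produced and active.
No repressor is bound and DulZ is active, so *oxaM* is transcribed.
→ *oxaM* is ON in B.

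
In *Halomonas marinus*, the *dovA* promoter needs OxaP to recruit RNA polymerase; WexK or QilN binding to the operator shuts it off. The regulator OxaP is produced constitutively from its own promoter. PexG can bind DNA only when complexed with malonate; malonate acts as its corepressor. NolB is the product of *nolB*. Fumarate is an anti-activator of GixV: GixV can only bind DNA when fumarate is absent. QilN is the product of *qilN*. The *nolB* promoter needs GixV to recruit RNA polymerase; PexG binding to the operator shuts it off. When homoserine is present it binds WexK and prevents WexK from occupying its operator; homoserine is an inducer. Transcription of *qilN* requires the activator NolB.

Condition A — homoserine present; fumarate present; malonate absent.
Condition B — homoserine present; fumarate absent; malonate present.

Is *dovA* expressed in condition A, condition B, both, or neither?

both

Condition A:
Homoserine is present, so WexK is inactive.
OxaP is produced constitutively and is active.
Fumarate is present, so GixV is inactive.
Malonate is absent, so PexG is inactive.
Required activator GixV is absent, so *nolB* is not transcribed.
So NolB is not produced.
Required activator NolB is absent, so *qilN* is not transcribed.
So QilN is not produced.
No repressor is bound and OxaP is active, so *dovA* is transcribed.
→ *dovA* is ON in A.
Condition B:
Homoserine is present, so WexK is inactive.
OxaP is produced constitutively and is active.
Fumarate is absent, so GixV is active.
Malonate is present, so PexG is active.
With repressor PexG bound, *nolB* is not transcribed.
So NolB is not produced.
Required activator NolB is absent, so *qilN* is not transcribed.
So QilN is not produced.
No repressor is bound and OxaP is active, so *dovA* is transcribed.
→ *dovA* is ON in B.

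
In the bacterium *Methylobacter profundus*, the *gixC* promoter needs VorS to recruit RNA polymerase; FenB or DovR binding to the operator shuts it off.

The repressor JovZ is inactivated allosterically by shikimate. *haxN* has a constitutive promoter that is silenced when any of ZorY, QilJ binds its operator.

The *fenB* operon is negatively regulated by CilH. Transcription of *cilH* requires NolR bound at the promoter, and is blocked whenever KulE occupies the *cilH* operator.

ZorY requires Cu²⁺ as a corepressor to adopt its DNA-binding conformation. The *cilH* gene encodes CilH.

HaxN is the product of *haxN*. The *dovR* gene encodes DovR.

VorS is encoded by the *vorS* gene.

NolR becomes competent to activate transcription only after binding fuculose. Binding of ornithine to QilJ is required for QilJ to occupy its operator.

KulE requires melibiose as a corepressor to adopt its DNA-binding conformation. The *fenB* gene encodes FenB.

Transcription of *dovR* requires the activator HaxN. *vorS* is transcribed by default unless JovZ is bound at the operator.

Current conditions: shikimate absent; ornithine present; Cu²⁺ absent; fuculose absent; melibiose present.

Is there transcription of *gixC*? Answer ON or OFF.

Fuculose is absent, so NolR is inactive.
Melibiose is present, so KulE is active.
With repressor KulE bound, *cilH* is not transcribed.
So CilH is not produced.
With no repressor bound, *fenB* is transcribed.
So FenB is produced and active.
Shikimate is absent, so JovZ is active.
With repressor JovZ bound, *vorS* is not transcribed.
So VorS is not produced.
Cu²⁺ is absent, so ZorY is inactive.
Ornithine is present, so QilJ is active.
With repressor QilJ bound, *haxN* is not transcribed.
So HaxN is not produced.
Required activator HaxN is absent, so *dovR* is not transcribed.
So DovR is not produced.
With repressor FenB bound, *gixC* is not transcribed.

OFF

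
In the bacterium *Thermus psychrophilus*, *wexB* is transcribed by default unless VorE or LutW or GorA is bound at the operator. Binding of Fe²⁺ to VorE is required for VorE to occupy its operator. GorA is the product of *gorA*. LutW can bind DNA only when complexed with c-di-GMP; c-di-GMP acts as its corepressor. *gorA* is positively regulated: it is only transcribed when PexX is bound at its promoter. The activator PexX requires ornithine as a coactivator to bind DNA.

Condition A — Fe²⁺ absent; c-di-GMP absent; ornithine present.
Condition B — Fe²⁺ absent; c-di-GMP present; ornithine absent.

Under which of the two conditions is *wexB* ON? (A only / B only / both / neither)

neither

Condition A:
Fe²⁺ is absent, so VorE is inactive.
c-di-GMP is absent, so LutW is inactive.
Ornithine is present, so PexX is active.
No repressor is bound and PexX is active, so *gorA* is transcribed.
So GorA is produced and active.
With repressor GorA bound, *wexB* is not transcribed.
→ *wexB* is OFF in A.
Condition B:
Fe²⁺ is absent, so VorE is inactive.
c-di-GMP is present, so LutW is active.
Ornithine is absent, so PexX is inactive.
Required activator PexX is absent, so *gorA* is not transcribed.
So GorA is not produced.
With repressor LutW bound, *wexB* is not transcribed.
→ *wexB* is OFF in B.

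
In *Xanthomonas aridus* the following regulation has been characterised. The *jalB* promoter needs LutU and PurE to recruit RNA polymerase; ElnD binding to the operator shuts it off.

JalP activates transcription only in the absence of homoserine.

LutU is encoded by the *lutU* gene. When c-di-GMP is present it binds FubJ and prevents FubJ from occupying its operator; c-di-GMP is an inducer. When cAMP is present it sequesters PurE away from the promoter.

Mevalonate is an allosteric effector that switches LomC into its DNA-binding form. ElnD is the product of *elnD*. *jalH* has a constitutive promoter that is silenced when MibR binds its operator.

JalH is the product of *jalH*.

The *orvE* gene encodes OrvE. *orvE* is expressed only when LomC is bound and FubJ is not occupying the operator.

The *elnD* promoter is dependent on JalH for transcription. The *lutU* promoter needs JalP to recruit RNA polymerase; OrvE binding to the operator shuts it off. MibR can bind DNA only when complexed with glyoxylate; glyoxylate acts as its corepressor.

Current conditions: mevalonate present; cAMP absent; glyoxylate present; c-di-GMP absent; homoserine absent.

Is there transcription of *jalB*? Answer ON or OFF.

ON

c-di-GMP is absent, so FubJ is active.
Mevalonate is present, so LomC is active.
With repressor FubJ bound, *orvE* is not transcribed.
So OrvE is not produced.
Homoserine is absent, so JalP is active.
No repressor is bound and JalP is active, so *lutU* is transcribed.
So LutU is produced and active.
Glyoxylate is present, so MibR is active.
With repressor MibR bound, *jalH* is not transcribed.
So JalH is not produced.
Required activator JalH is absent, so *elnD* is not transcribed.
So ElnD is not produced.
cAMP is absent, so PurE is active.
No repressor is bound and LutU and PurE are active, so *jalB* is transcribed.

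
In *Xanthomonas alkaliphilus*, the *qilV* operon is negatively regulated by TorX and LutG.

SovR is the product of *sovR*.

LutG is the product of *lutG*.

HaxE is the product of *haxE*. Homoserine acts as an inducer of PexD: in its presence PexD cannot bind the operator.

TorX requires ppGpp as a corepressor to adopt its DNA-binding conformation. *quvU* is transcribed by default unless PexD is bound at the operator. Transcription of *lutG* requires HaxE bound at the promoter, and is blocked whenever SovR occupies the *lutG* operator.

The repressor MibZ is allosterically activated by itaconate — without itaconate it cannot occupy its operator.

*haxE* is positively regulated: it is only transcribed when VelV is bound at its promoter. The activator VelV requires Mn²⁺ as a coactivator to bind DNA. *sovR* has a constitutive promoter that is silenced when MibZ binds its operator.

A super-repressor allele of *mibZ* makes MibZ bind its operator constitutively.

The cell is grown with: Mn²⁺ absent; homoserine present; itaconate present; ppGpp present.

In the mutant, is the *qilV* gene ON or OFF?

ppGpp is present, so TorX is active.
MibZ is constitutively active in this strain.
With repressor MibZ bound, *sovR* is not transcribed.
So SovR is not produced.
Mn²⁺ is absent, so VelV is inactive.
Required activator VelV is absent, so *haxE* is not transcribed.
So HaxE is not produced.
Required activator HaxE is absent, so *lutG* is not transcribed.
So LutG is not produced.
With repressor TorX bound, *qilV* is not transcribed.

OFF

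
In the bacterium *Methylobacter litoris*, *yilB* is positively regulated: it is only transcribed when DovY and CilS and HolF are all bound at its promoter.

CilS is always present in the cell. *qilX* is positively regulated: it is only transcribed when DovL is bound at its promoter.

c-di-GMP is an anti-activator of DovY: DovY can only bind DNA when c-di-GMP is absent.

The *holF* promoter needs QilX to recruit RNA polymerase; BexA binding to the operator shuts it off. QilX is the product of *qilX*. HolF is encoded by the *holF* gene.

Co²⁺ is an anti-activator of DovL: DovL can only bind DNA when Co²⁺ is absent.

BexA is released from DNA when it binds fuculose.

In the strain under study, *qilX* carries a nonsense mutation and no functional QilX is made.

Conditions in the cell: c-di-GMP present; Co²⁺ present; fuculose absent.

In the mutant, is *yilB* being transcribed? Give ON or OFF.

c-di-GMP is present, so DovY is inactive.
CilS is produced constitutively and is active.
QilX is non-functional in this strain, so it has no effect.
Fuculose is absent, so BexA is active.
With repressor BexA bound, *holF* is not transcribed.
So HolF is not produced.
Required activator DovY is absent, so *yilB* is not transcribed.

OFF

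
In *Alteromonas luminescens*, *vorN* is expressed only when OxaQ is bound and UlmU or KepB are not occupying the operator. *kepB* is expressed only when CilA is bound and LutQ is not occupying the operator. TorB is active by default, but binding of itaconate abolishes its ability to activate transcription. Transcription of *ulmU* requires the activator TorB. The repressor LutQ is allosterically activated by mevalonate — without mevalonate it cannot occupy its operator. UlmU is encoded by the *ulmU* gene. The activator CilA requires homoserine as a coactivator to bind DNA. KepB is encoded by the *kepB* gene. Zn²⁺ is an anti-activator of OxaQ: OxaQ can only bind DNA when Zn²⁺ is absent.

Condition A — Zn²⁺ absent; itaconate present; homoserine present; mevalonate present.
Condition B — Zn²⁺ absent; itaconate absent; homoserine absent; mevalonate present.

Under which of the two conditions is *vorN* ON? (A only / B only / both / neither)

A only

Condition A:
Zn²⁺ is absent, so OxaQ is active.
Itaconate is present, so TorB is inactive.
Required activator TorB is absent, so *ulmU* is not transcribed.
So UlmU is not produced.
Homoserine is present, so CilA is active.
Mevalonate is present, so LutQ is active.
With repressor LutQ bound, *kepB* is not transcribed.
So KepB is not produced.
No repressor is bound and OxaQ is active, so *vorN* is transcribed.
→ *vorN* is ON in A.
Condition B:
Zn²⁺ is absent, so OxaQ is active.
Itaconate is absent, so TorB is active.
No repressor is bound and TorB is active, so *ulmU* is transcribed.
So UlmU is produced and active.
Homoserine is absent, so CilA is inactive.
Mevalonate is present, so LutQ is active.
With repressor LutQ bound, *kepB* is not transcribed.
So KepB is not produced.
With repressor UlmU bound, *vorN* is not transcribed.
→ *vorN* is OFF in B.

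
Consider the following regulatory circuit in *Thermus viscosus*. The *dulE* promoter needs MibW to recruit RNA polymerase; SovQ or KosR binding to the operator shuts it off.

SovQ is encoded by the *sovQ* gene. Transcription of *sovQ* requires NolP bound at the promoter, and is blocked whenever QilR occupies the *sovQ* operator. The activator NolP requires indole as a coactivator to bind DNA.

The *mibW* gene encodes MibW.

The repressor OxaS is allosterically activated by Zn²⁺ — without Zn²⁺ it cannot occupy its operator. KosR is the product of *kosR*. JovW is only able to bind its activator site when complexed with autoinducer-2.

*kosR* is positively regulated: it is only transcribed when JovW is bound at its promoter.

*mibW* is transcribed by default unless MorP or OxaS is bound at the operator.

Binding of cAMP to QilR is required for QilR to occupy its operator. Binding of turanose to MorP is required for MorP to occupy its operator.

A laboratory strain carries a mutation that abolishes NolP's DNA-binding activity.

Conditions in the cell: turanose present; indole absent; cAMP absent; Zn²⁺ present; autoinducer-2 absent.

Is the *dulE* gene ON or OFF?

OFF

cAMP is absent, so QilR is inactive.
NolP is non-functional in this strain, so it has no effect.
Required activator NolP is absent, so *sovQ* is not transcribed.
So SovQ is not produced.
Autoinducer-2 is absent, so JovW is inactive.
Required activator JovW is absent, so *kosR* is not transcribed.
So KosR is not produced.
Turanose is present, so MorP is active.
Zn²⁺ is present, so OxaS is active.
With repressor MorP bound, *mibW* is not transcribed.
So MibW is not produced.
Required activator MibW is absent, so *dulE* is not transcribed.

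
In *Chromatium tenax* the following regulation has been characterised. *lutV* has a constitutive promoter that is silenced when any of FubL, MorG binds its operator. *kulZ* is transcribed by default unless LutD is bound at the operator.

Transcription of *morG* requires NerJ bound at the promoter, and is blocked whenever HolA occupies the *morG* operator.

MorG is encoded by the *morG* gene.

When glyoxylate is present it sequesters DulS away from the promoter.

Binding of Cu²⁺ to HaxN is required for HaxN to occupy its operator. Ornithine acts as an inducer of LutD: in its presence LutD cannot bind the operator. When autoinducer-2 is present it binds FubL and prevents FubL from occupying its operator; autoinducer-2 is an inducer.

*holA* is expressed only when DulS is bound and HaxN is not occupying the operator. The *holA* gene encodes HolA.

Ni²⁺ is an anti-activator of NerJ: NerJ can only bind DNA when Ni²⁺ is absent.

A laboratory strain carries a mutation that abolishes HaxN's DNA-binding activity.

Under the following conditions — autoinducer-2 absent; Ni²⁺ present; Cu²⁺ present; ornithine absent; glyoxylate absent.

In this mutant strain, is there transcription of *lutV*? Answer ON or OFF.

Autoinducer-2 is absent, so FubL is active.
HaxN is non-functional in this strain, so it has no effect.
Glyoxylate is absent, so DulS is active.
No repressor is bound and DulS is active, so *holA* is transcribed.
So HolA is produced and active.
Ni²⁺ is present, so NerJ is inactive.
With repressor HolA bound, *morG* is not transcribed.
So MorG is not produced.
With repressor FubL bound, *lutV* is not transcribed.

OFF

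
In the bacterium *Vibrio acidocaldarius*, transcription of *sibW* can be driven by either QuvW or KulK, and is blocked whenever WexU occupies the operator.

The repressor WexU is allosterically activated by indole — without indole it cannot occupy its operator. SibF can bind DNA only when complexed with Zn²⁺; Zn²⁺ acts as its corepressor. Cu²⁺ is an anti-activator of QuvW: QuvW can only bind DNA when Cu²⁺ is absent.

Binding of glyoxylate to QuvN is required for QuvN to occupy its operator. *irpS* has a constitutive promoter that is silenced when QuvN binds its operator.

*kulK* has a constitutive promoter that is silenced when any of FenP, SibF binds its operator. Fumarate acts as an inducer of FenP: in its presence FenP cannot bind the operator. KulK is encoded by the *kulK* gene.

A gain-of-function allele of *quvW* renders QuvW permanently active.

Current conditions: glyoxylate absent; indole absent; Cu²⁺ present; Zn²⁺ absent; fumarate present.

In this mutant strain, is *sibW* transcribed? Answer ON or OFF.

ON

QuvW is constitutively active in this strain.
Fumarate is present, so FenP is inactive.
Zn²⁺ is absent, so SibF is inactive.
With no repressor bound, *kulK* is transcribed.
So KulK is produced and active.
Indole is absent, so WexU is inactive.
Activator QuvW is present, so *sibW* is transcribed.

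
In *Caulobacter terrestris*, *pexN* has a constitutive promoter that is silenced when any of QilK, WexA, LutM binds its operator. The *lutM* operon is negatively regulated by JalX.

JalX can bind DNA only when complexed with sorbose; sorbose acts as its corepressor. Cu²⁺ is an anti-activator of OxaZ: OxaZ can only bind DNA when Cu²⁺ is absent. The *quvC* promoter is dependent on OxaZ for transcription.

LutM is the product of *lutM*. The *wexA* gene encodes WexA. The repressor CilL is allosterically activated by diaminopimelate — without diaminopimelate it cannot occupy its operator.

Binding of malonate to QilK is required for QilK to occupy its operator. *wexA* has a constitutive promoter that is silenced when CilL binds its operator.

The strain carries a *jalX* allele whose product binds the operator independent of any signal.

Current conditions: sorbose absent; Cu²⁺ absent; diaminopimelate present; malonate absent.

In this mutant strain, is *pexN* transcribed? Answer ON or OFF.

Malonate is absent, so QilK is inactive.
Diaminopimelate is present, so CilL is active.
With repressor CilL bound, *wexA* is not transcribed.
So WexA is not produced.
JalX is constitutively active in this strain.
With repressor JalX bound, *lutM* is not transcribed.
So LutM is not produced.
With no repressor bound, *pexN* is transcribed.

ON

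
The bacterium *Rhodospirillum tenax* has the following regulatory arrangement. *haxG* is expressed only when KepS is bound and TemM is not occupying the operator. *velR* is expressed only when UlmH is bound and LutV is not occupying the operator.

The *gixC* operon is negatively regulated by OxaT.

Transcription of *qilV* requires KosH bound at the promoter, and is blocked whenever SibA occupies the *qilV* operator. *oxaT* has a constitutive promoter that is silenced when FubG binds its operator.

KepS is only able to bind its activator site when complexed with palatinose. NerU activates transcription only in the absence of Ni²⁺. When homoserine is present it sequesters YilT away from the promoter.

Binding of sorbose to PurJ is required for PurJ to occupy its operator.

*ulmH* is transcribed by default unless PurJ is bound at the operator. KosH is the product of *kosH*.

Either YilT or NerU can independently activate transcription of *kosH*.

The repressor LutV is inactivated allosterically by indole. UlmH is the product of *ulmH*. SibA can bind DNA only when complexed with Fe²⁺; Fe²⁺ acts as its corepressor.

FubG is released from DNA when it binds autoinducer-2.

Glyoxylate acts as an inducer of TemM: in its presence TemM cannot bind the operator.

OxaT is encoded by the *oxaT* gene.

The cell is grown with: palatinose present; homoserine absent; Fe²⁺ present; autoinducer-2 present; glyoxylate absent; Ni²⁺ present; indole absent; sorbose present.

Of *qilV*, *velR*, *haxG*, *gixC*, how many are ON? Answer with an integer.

0

Fe²⁺ is present, so SibA is active.
Homoserine is absent, so YilT is active.
Ni²⁺ is present, so NerU is inactive.
Activator YilT is present, so *kosH* is transcribed.
So KosH is produced and active.
With repressor SibA bound, *qilV* is not transcribed.
→ *qilV* is OFF.
Sorbose is present, so PurJ is active.
With repressor PurJ bound, *ulmH* is not transcribed.
So UlmH is not produced.
Indole is absent, so LutV is active.
With repressor LutV bound, *velR* is not transcribed.
→ *velR* is OFF.
Palatinose is present, so KepS is active.
Glyoxylate is absent, so TemM is active.
With repressor TemM bound, *haxG* is not transcribed.
→ *haxG* is OFF.
Autoinducer-2 is present, so FubG is inactive.
With no repressor bound, *oxaT* is transcribed.
So OxaT is produced and active.
With repressor OxaT bound, *gixC* is not transcribed.
→ *gixC* is OFF.
0 of the 4 genes are transcribed.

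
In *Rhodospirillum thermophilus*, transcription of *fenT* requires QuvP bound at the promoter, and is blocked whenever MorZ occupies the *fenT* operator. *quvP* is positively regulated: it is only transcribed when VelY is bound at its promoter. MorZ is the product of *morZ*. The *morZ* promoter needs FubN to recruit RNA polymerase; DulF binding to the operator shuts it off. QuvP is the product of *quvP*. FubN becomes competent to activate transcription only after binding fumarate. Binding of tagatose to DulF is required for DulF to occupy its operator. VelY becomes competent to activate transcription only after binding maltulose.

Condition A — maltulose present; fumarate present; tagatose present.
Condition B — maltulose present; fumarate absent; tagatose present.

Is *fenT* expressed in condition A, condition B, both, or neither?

both

Condition A:
Maltulose is present, so VelY is active.
No repressor is bound and VelY is active, so *quvP* is transcribed.
So QuvP is produced and active.
Fumarate is present, so FubN is active.
Tagatose is present, so DulF is active.
With repressor DulF bound, *morZ* is not transcribed.
So MorZ is not produced.
No repressor is bound and QuvP is active, so *fenT* is transcribed.
→ *fenT* is ON in A.
Condition B:
Maltulose is present, so VelY is active.
No repressor is bound and VelY is active, so *quvP* is transcribed.
So QuvP is produced and active.
Fumarate is absent, so FubN is inactive.
Tagatose is present, so DulF is active.
With repressor DulF bound, *morZ* is not transcribed.
So MorZ is not produced.
No repressor is bound and QuvP is active, so *fenT* is transcribed.
→ *fenT* is ON in B.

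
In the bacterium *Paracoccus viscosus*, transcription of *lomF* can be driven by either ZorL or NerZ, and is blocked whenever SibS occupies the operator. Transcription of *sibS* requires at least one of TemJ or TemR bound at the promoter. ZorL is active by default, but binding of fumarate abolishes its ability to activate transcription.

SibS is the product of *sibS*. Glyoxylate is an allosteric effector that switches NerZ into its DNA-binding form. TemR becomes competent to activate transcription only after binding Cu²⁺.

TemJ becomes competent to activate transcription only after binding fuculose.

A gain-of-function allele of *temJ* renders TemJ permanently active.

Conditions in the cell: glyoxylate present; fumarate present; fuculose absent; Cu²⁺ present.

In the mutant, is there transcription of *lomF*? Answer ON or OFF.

OFF

Fumarate is present, so ZorL is inactive.
TemJ is constitutively active in this strain.
Cu²⁺ is present, so TemR is active.
Activator TemJ is present, so *sibS* is transcribed.
So SibS is produced and active.
Glyoxylate is present, so NerZ is active.
With repressor SibS bound, *lomF* is not transcribed.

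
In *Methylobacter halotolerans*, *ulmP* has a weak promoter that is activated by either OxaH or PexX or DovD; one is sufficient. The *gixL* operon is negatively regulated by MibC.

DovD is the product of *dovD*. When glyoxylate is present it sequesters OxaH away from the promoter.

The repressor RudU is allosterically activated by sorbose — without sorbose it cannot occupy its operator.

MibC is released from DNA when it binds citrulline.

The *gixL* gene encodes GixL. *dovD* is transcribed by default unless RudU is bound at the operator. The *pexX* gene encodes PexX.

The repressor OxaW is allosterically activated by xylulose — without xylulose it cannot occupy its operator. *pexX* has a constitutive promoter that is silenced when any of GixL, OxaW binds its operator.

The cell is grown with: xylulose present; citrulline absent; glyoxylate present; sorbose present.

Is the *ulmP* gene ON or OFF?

Glyoxylate is present, so OxaH is inactive.
Citrulline is absent, so MibC is active.
With repressor MibC bound, *gixL* is not transcribed.
So GixL is not produced.
Xylulose is present, so OxaW is active.
With repressor OxaW bound, *pexX* is not transcribed.
So PexX is not produced.
Sorbose is present, so RudU is active.
With repressor RudU bound, *dovD* is not transcribed.
So DovD is not produced.
No activator is available at the *ulmP* promoter, so *ulmP* is not transcribed.

OFF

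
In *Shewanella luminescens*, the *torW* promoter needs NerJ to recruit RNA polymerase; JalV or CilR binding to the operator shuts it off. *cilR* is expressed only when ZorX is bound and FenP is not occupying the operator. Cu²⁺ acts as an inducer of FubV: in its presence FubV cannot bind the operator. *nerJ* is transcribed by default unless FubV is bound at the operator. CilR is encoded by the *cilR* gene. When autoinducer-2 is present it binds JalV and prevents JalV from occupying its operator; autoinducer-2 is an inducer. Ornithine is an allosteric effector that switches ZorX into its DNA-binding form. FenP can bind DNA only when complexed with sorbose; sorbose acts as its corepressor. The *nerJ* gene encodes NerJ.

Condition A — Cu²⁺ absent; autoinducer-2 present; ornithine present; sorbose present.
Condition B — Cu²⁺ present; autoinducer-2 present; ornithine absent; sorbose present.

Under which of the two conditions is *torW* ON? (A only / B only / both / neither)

Condition A:
Cu²⁺ is absent, so FubV is active.
With repressor FubV bound, *nerJ* is not transcribed.
So NerJ is not produced.
Autoinducer-2 is present, so JalV is inactive.
Ornithine is present, so ZorX is active.
Sorbose is present, so FenP is active.
With repressor FenP bound, *cilR* is not transcribed.
So CilR is not produced.
Required activator NerJ is absent, so *torW* is not transcribed.
→ *torW* is OFF in A.
Condition B:
Cu²⁺ is present, so FubV is inactive.
With no repressor bound, *nerJ* is transcribed.
So NerJ is produced and active.
Autoinducer-2 is present, so JalV is inactive.
Ornithine is absent, so ZorX is inactive.
Sorbose is present, so FenP is active.
With repressor FenP bound, *cilR* is not transcribed.
So CilR is not produced.
No repressor is bound and NerJ is active, so *torW* is transcribed.
→ *torW* is ON in B.

B only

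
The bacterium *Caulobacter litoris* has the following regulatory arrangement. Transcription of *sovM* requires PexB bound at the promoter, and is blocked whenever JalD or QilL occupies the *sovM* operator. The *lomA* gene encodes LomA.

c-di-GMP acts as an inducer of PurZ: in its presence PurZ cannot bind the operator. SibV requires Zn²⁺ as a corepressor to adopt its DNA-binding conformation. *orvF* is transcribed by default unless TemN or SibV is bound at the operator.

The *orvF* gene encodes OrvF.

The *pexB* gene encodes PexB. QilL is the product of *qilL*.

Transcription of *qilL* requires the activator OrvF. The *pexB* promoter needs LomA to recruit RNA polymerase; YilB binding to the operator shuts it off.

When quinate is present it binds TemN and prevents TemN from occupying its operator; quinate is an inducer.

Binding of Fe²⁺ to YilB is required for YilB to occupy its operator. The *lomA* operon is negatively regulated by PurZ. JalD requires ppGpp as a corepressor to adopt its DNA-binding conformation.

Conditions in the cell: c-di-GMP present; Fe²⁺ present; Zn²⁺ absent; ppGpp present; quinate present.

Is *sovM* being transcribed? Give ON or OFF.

OFF

ppGpp is present, so JalD is active.
Fe²⁺ is present, so YilB is active.
c-di-GMP is present, so PurZ is inactive.
With no repressor bound, *lomA* is transcribed.
So LomA is produced and active.
With repressor YilB bound, *pexB* is not transcribed.
So PexB is not produced.
Quinate is present, so TemN is inactive.
Zn²⁺ is absent, so SibV is inactive.
With no repressor bound, *orvF* is transcribed.
So OrvF is produced and active.
No repressor is bound and OrvF is active, so *qilL* is transcribed.
So QilL is produced and active.
With repressor JalD bound, *sovM* is not transcribed.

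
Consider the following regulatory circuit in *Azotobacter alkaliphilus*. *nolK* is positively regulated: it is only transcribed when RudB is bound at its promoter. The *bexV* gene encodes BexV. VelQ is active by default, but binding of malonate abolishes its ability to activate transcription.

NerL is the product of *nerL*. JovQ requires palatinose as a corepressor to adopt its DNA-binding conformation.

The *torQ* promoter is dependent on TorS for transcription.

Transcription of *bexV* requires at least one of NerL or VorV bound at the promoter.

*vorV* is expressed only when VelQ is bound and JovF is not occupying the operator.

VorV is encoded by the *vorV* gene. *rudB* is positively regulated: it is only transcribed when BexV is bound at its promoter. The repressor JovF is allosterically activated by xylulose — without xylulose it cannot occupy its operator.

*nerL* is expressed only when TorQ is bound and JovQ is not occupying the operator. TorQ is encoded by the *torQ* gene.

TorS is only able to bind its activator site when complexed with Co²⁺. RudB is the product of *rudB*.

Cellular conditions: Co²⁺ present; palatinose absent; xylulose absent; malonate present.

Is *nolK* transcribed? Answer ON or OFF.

ON

Co²⁺ is present, so TorS is active.
No repressor is bound and TorS is active, so *torQ* is transcribed.
So TorQ is produced and active.
Palatinose is absent, so JovQ is inactive.
No repressor is bound and TorQ is active, so *nerL* is transcribed.
So NerL is produced and active.
Xylulose is absent, so JovF is inactive.
Malonate is present, so VelQ is inactive.
Required activator VelQ is absent, so *vorV* is not transcribed.
So VorV is not produced.
Activator NerL is present, so *bexV* is transcribed.
So BexV is produced and active.
No repressor is bound and BexV is active, so *rudB* is transcribed.
So RudB is produced and active.
No repressor is bound and RudB is active, so *nolK* is transcribed.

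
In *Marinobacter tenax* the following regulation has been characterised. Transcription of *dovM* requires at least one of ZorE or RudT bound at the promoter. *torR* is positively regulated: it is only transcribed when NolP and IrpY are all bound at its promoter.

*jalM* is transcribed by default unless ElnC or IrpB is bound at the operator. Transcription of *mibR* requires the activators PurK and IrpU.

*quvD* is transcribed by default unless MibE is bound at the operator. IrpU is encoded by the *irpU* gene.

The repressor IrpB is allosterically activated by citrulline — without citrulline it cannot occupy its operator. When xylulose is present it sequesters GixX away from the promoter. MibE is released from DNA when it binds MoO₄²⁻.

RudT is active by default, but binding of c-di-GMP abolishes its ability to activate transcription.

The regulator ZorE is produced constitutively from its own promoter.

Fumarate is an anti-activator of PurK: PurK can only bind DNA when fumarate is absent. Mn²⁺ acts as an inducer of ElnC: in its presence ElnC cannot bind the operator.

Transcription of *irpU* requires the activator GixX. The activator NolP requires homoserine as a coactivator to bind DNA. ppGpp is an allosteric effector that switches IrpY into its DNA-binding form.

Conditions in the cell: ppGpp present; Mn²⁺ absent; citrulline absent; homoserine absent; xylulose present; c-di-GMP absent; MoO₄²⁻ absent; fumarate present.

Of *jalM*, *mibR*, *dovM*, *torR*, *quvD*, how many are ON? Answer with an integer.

1

Mn²⁺ is absent, so ElnC is active.
Citrulline is absent, so IrpB is inactive.
With repressor ElnC bound, *jalM* is not transcribed.
→ *jalM* is OFF.
Fumarate is present, so PurK is inactive.
Xylulose is present, so GixX is inactive.
Required activator GixX is absent, so *irpU* is not transcribed.
So IrpU is not produced.
Required activator PurK is absent, so *mibR* is not transcribed.
→ *mibR* is OFF.
ZorE is produced constitutively and is active.
c-di-GMP is absent, so RudT is active.
Activator ZorE is present, so *dovM* is transcribed.
→ *dovM* is ON.
Homoserine is absent, so NolP is inactive.
ppGpp is present, so IrpY is active.
Required activator NolP is absent, so *torR* is not transcribed.
→ *torR* is OFF.
MoO₄²⁻ is absent, so MibE is active.
With repressor MibE bound, *quvD* is not transcribed.
→ *quvD* is OFF.
1 of the 5 genes is transcribed.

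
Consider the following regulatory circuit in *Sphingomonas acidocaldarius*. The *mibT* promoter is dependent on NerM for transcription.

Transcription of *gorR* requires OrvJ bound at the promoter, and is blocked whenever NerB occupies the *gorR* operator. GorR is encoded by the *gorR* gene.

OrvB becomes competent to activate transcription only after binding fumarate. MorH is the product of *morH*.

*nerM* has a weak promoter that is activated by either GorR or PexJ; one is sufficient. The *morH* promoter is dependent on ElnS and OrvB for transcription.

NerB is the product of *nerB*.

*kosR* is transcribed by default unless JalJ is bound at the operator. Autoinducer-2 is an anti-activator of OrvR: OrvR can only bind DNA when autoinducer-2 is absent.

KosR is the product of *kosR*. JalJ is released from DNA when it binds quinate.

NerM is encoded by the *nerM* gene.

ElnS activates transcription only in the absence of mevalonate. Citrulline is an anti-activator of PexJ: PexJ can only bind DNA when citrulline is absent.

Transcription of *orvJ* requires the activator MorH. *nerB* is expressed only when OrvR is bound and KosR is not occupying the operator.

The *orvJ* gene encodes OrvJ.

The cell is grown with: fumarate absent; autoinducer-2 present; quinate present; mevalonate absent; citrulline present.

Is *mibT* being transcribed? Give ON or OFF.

Mevalonate is absent, so ElnS is active.
Fumarate is absent, so OrvB is inactive.
Required activator OrvB is absent, so *morH* is not transcribed.
So MorH is not produced.
Required activator MorH is absent, so *orvJ* is not transcribed.
So OrvJ is not produced.
Autoinducer-2 is present, so OrvR is inactive.
Quinate is present, so JalJ is inactive.
With no repressor bound, *kosR* is transcribed.
So KosR is produced and active.
With repressor KosR bound, *nerB* is not transcribed.
So NerB is not produced.
Required activator OrvJ is absent, so *gorR* is not transcribed.
So GorR is not produced.
Citrulline is present, so PexJ is inactive.
No activator is available at the *nerM* promoter, so *nerM* is not transcribed.
So NerM is not produced.
Required activator NerM is absent, so *mibT* is not transcribed.

OFF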